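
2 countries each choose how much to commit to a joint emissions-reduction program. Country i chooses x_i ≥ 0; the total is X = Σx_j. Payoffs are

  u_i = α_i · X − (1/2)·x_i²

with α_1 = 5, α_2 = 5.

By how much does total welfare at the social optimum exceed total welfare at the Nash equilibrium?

25

Country i's FOC: ∂u_i/∂x_i = α_i − x_i = 0, so x_i* = α_i.
NE contributions = (5, 5); X = 10.
W^NE = (Σα)·X − ½Σα_i² = 10² − ½·50 = 75.
Planner sets x_i = Σα_j = 10 for every i, so X^SO = 2·10 = 20.
W^SO = (Σα)·X^SO − ½·2·(Σα)² = (2/2)·10² = 100.
Deadweight loss = W^SO − W^NE = 25.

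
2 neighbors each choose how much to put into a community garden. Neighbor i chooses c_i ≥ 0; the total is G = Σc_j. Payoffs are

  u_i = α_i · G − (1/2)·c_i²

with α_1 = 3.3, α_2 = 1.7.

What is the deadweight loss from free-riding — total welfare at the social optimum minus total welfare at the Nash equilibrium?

6.89

Neighbor i's FOC: ∂u_i/∂c_i = α_i − c_i = 0, so c_i* = α_i.
NE contributions = (3.3, 1.7); G = 5.
W^NE = (Σα)·G − ½Σα_i² = 5² − ½·13.78 = 18.11.
Planner sets c_i = Σα_j = 5 for every i, so G^SO = 2·5 = 10.
W^SO = (Σα)·G^SO − ½·2·(Σα)² = (2/2)·5² = 25.
Deadweight loss = W^SO − W^NE = 6.89.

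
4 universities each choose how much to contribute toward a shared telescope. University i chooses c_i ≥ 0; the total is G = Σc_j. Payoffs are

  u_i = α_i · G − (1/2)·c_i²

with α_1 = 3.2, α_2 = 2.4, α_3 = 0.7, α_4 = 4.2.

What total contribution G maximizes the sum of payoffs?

42

Planner FOC: ∂(Σu_j)/∂c_i = (Σα_j) − c_i = 0, so c_i^SO = Σα_j = 10.5 for every i; G^SO = 42.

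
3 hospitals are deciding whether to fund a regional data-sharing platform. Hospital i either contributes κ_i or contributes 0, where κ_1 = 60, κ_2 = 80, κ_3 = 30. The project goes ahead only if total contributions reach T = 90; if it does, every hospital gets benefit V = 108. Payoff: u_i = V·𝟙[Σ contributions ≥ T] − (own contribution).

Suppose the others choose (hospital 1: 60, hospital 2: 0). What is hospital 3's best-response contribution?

30

Others' total = 60. Contributing 30 brings total to 90 ≥ 90: gain V − κ_3 = 78.
Best response: 30.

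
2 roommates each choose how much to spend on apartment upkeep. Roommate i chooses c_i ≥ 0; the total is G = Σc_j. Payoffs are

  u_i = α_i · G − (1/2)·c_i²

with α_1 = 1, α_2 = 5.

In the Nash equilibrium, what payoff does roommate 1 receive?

5.5

Roommate i's FOC: ∂u_i/∂c_i = α_i − c_i = 0, so c_i* = α_i.
NE contributions = (1, 5); G = 6.
u_1 = α_1·G − ½·(c_1)² = 1·6 − ½·1² = 5.5.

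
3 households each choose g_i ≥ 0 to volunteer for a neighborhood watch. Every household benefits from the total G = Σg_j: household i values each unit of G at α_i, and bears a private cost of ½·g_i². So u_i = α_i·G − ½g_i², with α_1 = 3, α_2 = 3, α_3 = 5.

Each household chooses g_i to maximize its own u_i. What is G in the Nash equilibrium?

11

Household i's FOC: ∂u_i/∂g_i = α_i − g_i = 0, so g_i* = α_i.
NE contributions = (3, 3, 5); G = 11.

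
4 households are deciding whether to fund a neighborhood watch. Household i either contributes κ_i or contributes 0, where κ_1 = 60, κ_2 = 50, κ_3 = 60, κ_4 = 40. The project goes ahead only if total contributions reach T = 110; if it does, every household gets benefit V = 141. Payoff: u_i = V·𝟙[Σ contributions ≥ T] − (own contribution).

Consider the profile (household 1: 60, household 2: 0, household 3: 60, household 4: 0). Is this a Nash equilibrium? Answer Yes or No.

Total = 120 ≥ 110: provided.
Household 1 (pledges 60, payoff 81): dropping to 0 → total 60, payoff 0. No gain.
Household 2 (pledges 0, payoff 141): pledging 50 → total 170, payoff 91. No gain.
Household 3 (pledges 60, payoff 81): dropping to 0 → total 60, payoff 0. No gain.
Household 4 (pledges 0, payoff 141): pledging 40 → total 160, payoff 101. No gain.

Yes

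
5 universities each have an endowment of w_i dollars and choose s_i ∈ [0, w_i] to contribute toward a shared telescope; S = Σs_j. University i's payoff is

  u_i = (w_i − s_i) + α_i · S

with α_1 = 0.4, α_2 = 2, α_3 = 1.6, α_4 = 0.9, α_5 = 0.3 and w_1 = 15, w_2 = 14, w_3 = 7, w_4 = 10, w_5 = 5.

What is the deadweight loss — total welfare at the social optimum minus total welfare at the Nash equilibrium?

∂u_i/∂s_i = α_i − 1, so university i contributes w_i if α_i > 1, else 0.
α_i > 1 for i ∈ {2, 3}; NE contributions (0, 14, 7, 0, 0), S = 21.
W^NE = Σw_i − S^NE + (Σα_i)·S^NE = 51 + 4.2·21 = 139.2.
Planner: ∂(Σu_j)/∂s_i = Σα_j − 1 = 4.2 > 0, so everyone contributes w_i; S^SO = 51, W^SO = 51 + 4.2·51 = 265.2.
Deadweight loss = 126.

126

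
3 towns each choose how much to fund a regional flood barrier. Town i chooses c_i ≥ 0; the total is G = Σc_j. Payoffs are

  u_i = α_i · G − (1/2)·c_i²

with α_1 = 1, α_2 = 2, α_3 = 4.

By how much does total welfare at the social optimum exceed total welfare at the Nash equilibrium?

35

Town i's FOC: ∂u_i/∂c_i = α_i − c_i = 0, so c_i* = α_i.
NE contributions = (1, 2, 4); G = 7.
W^NE = (Σα)·G − ½Σα_i² = 7² − ½·21 = 38.5.
Planner sets c_i = Σα_j = 7 for every i, so G^SO = 3·7 = 21.
W^SO = (Σα)·G^SO − ½·3·(Σα)² = (3/2)·7² = 73.5.
Deadweight loss = W^SO − W^NE = 35.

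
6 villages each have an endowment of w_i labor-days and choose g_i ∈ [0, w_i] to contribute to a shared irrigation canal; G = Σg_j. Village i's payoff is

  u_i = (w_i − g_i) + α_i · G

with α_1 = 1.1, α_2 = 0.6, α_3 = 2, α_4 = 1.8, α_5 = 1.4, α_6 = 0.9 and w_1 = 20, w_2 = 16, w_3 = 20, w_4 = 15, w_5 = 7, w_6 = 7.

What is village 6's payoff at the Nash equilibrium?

∂u_i/∂g_i = α_i − 1, so village i contributes w_i if α_i > 1, else 0.
α_i > 1 for i ∈ {1, 3, 4, 5}; NE contributions (20, 0, 20, 15, 7, 0), G = 62.
u_6 = (7 − 0) + 0.9·62 = 62.8.

62.8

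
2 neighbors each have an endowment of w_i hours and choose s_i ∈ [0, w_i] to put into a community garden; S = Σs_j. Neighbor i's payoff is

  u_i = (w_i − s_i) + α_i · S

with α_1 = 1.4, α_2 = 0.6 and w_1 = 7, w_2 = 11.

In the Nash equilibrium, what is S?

7

∂u_i/∂s_i = α_i − 1, so neighbor i contributes w_i if α_i > 1, else 0.
α_i > 1 for i ∈ {1}; NE contributions (7, 0), S = 7.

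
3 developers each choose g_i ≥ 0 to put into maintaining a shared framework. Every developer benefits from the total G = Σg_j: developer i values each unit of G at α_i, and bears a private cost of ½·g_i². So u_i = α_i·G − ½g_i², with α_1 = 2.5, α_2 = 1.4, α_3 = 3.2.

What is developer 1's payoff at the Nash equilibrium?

Developer i's FOC: ∂u_i/∂g_i = α_i − g_i = 0, so g_i* = α_i.
NE contributions = (2.5, 1.4, 3.2); G = 7.1.
u_1 = α_1·G − ½·(g_1)² = 2.5·7.1 − ½·2.5² = 14.625.

14.625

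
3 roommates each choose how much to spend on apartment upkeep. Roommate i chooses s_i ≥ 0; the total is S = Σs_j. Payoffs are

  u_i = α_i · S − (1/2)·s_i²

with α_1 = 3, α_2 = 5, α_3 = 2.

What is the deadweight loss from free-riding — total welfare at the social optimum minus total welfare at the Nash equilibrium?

Roommate i's FOC: ∂u_i/∂s_i = α_i − s_i = 0, so s_i* = α_i.
NE contributions = (3, 5, 2); S = 10.
W^NE = (Σα)·S − ½Σα_i² = 10² − ½·38 = 81.
Planner sets s_i = Σα_j = 10 for every i, so S^SO = 3·10 = 30.
W^SO = (Σα)·S^SO − ½·3·(Σα)² = (3/2)·10² = 150.
Deadweight loss = W^SO − W^NE = 69.

69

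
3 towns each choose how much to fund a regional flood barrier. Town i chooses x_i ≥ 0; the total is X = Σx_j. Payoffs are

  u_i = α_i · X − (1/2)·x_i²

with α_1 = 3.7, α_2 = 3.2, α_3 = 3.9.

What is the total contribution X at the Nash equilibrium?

10.8

Town i's FOC: ∂u_i/∂x_i = α_i − x_i = 0, so x_i* = α_i.
NE contributions = (3.7, 3.2, 3.9); X = 10.8.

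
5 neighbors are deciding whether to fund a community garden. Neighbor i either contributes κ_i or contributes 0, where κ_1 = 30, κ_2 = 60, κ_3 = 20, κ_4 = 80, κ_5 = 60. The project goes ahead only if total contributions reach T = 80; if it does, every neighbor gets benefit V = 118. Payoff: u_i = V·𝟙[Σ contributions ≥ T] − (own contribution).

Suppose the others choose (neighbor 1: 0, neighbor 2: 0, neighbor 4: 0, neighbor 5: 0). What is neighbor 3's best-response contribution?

Others' total = 0. Even contributing 20 gives 20 < 80: no benefit either way.
Best response: 0.

0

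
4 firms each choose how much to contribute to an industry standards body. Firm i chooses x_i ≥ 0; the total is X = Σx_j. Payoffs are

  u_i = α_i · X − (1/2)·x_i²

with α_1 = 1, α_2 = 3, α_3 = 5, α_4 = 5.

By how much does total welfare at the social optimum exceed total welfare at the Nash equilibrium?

226

Firm i's FOC: ∂u_i/∂x_i = α_i − x_i = 0, so x_i* = α_i.
NE contributions = (1, 3, 5, 5); X = 14.
W^NE = (Σα)·X − ½Σα_i² = 14² − ½·60 = 166.
Planner sets x_i = Σα_j = 14 for every i, so X^SO = 4·14 = 56.
W^SO = (Σα)·X^SO − ½·4·(Σα)² = (4/2)·14² = 392.
Deadweight loss = W^SO − W^NE = 226.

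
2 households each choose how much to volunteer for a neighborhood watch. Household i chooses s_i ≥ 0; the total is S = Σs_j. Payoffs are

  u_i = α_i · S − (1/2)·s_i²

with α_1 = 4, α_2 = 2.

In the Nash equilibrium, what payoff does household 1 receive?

16

Household i's FOC: ∂u_i/∂s_i = α_i − s_i = 0, so s_i* = α_i.
NE contributions = (4, 2); S = 6.
u_1 = α_1·S − ½·(s_1)² = 4·6 − ½·4² = 16.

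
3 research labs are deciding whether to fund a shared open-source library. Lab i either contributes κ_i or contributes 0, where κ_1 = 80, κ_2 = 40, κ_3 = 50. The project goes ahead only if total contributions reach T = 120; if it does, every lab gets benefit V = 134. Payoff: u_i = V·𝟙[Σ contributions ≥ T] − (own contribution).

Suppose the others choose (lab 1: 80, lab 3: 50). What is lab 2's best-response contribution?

0

Others' total = 130 ≥ 120; contributing adds cost 40 for no extra benefit.
Best response: 0.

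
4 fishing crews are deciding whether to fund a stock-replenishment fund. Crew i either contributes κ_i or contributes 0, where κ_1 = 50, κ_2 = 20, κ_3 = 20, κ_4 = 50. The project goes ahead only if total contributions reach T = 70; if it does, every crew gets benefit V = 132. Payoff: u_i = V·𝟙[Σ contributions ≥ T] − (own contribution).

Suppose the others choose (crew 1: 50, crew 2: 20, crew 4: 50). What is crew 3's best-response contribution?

Others' total = 120 ≥ 70; contributing adds cost 20 for no extra benefit.
Best response: 0.

0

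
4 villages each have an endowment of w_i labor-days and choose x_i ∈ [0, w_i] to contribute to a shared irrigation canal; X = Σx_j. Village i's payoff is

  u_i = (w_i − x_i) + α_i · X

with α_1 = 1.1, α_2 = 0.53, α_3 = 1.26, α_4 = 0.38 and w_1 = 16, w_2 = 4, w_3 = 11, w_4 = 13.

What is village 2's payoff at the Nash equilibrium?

18.31

∂u_i/∂x_i = α_i − 1, so village i contributes w_i if α_i > 1, else 0.
α_i > 1 for i ∈ {1, 3}; NE contributions (16, 0, 11, 0), X = 27.
u_2 = (4 − 0) + 0.53·27 = 18.31.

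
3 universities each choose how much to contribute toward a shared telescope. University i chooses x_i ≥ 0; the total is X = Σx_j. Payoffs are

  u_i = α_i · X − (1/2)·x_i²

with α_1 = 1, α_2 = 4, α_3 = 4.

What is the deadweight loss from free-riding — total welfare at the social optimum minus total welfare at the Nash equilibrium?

57

University i's FOC: ∂u_i/∂x_i = α_i − x_i = 0, so x_i* = α_i.
NE contributions = (1, 4, 4); X = 9.
W^NE = (Σα)·X − ½Σα_i² = 9² − ½·33 = 64.5.
Planner sets x_i = Σα_j = 9 for every i, so X^SO = 3·9 = 27.
W^SO = (Σα)·X^SO − ½·3·(Σα)² = (3/2)·9² = 121.5.
Deadweight loss = W^SO − W^NE = 57.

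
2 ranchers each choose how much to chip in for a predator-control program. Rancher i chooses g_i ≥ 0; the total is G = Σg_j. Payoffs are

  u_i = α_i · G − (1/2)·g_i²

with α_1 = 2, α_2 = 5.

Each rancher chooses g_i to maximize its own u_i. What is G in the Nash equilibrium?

Rancher i's FOC: ∂u_i/∂g_i = α_i − g_i = 0, so g_i* = α_i.
NE contributions = (2, 5); G = 7.

7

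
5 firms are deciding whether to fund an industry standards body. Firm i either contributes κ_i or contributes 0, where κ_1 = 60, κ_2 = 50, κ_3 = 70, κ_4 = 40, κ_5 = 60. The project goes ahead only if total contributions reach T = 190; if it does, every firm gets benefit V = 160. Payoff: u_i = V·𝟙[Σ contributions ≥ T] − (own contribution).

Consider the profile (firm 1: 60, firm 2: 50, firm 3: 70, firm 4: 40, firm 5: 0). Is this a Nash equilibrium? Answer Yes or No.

Yes

Total = 220 ≥ 190: provided.
Firm 1 (pledges 60, payoff 100): dropping to 0 → total 160, payoff 0. No gain.
Firm 2 (pledges 50, payoff 110): dropping to 0 → total 170, payoff 0. No gain.
Firm 3 (pledges 70, payoff 90): dropping to 0 → total 150, payoff 0. No gain.
Firm 4 (pledges 40, payoff 120): dropping to 0 → total 180, payoff 0. No gain.
Firm 5 (pledges 0, payoff 160): pledging 60 → total 280, payoff 100. No gain.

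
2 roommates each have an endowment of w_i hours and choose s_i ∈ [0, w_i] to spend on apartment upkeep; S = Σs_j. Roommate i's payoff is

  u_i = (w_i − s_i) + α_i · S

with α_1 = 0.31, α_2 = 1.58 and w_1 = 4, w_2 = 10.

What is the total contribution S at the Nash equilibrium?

10

∂u_i/∂s_i = α_i − 1, so roommate i contributes w_i if α_i > 1, else 0.
α_i > 1 for i ∈ {2}; NE contributions (0, 10), S = 10.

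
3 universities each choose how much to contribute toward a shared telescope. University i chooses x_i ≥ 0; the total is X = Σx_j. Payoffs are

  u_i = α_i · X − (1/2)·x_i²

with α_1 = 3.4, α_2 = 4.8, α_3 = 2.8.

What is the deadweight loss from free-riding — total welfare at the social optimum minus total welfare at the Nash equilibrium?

University i's FOC: ∂u_i/∂x_i = α_i − x_i = 0, so x_i* = α_i.
NE contributions = (3.4, 4.8, 2.8); X = 11.
W^NE = (Σα)·X − ½Σα_i² = 11² − ½·42.44 = 99.78.
Planner sets x_i = Σα_j = 11 for every i, so X^SO = 3·11 = 33.
W^SO = (Σα)·X^SO − ½·3·(Σα)² = (3/2)·11² = 181.5.
Deadweight loss = W^SO − W^NE = 81.72.

81.72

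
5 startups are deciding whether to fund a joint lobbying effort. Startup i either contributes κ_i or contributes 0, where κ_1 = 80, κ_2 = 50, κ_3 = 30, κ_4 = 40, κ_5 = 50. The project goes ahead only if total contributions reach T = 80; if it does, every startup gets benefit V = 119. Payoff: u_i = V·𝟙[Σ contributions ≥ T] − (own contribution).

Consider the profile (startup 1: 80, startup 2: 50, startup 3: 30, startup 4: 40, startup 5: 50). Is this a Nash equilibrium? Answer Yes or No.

No

Total = 250 ≥ 80: provided.
Startup 1 (pledges 80, payoff 39): dropping to 0 → total 170, payoff 119. Profitable deviation.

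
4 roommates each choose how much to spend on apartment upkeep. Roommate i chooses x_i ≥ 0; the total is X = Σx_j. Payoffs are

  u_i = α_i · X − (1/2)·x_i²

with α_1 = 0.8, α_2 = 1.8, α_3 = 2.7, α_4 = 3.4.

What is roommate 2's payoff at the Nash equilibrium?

Roommate i's FOC: ∂u_i/∂x_i = α_i − x_i = 0, so x_i* = α_i.
NE contributions = (0.8, 1.8, 2.7, 3.4); X = 8.7.
u_2 = α_2·X − ½·(x_2)² = 1.8·8.7 − ½·1.8² = 14.04.

14.04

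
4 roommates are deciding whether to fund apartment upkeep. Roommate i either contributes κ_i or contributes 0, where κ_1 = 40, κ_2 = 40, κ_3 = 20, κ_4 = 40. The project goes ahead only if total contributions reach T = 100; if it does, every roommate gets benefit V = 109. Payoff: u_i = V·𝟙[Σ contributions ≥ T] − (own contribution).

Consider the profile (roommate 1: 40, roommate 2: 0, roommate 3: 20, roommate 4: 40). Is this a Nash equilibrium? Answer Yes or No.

Yes

Total = 100 ≥ 100: provided.
Roommate 1 (pledges 40, payoff 69): dropping to 0 → total 60, payoff 0. No gain.
Roommate 2 (pledges 0, payoff 109): pledging 40 → total 140, payoff 69. No gain.
Roommate 3 (pledges 20, payoff 89): dropping to 0 → total 80, payoff 0. No gain.
Roommate 4 (pledges 40, payoff 69): dropping to 0 → total 60, payoff 0. No gain.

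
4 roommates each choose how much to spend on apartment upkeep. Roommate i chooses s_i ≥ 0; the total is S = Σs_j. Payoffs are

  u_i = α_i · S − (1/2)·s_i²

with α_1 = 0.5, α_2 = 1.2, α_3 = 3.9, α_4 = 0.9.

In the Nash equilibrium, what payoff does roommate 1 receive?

3.125

Roommate i's FOC: ∂u_i/∂s_i = α_i − s_i = 0, so s_i* = α_i.
NE contributions = (0.5, 1.2, 3.9, 0.9); S = 6.5.
u_1 = α_1·S − ½·(s_1)² = 0.5·6.5 − ½·0.5² = 3.125.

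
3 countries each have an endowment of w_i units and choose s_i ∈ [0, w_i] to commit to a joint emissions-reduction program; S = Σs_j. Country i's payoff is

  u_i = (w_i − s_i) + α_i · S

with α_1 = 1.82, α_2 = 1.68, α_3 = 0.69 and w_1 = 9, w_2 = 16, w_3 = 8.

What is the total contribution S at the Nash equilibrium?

25

∂u_i/∂s_i = α_i − 1, so country i contributes w_i if α_i > 1, else 0.
α_i > 1 for i ∈ {1, 2}; NE contributions (9, 16, 0), S = 25.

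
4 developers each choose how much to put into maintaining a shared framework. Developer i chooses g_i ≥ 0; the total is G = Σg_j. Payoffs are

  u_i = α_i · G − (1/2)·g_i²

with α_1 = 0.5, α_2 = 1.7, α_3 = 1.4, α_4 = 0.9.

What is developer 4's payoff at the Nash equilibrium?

3.645

Developer i's FOC: ∂u_i/∂g_i = α_i − g_i = 0, so g_i* = α_i.
NE contributions = (0.5, 1.7, 1.4, 0.9); G = 4.5.
u_4 = α_4·G − ½·(g_4)² = 0.9·4.5 − ½·0.9² = 3.645.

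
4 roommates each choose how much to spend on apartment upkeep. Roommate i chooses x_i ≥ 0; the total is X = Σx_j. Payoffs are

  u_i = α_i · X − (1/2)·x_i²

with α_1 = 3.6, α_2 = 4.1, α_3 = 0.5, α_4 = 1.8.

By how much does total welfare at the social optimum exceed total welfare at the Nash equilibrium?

116.63

Roommate i's FOC: ∂u_i/∂x_i = α_i − x_i = 0, so x_i* = α_i.
NE contributions = (3.6, 4.1, 0.5, 1.8); X = 10.
W^NE = (Σα)·X − ½Σα_i² = 10² − ½·33.26 = 83.37.
Planner sets x_i = Σα_j = 10 for every i, so X^SO = 4·10 = 40.
W^SO = (Σα)·X^SO − ½·4·(Σα)² = (4/2)·10² = 200.
Deadweight loss = W^SO − W^NE = 116.63.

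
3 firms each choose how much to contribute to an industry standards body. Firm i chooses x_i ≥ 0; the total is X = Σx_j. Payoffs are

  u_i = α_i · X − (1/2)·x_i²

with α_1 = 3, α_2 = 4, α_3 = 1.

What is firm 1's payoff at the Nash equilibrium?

19.5

Firm i's FOC: ∂u_i/∂x_i = α_i − x_i = 0, so x_i* = α_i.
NE contributions = (3, 4, 1); X = 8.
u_1 = α_1·X − ½·(x_1)² = 3·8 − ½·3² = 19.5.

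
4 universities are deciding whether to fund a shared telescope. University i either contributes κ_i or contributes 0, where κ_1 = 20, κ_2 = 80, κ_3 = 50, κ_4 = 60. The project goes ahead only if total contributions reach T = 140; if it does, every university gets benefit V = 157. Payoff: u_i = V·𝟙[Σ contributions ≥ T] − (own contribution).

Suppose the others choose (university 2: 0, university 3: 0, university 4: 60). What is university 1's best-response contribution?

0

Others' total = 60. Even contributing 20 gives 80 < 140: no benefit either way.
Best response: 0.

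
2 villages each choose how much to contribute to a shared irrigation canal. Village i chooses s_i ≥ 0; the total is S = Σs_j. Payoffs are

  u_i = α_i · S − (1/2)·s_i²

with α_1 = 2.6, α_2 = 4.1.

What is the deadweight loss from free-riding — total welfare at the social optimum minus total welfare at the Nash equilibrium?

Village i's FOC: ∂u_i/∂s_i = α_i − s_i = 0, so s_i* = α_i.
NE contributions = (2.6, 4.1); S = 6.7.
W^NE = (Σα)·S − ½Σα_i² = 6.7² − ½·23.57 = 33.105.
Planner sets s_i = Σα_j = 6.7 for every i, so S^SO = 2·6.7 = 13.4.
W^SO = (Σα)·S^SO − ½·2·(Σα)² = (2/2)·6.7² = 44.89.
Deadweight loss = W^SO − W^NE = 11.785.

11.785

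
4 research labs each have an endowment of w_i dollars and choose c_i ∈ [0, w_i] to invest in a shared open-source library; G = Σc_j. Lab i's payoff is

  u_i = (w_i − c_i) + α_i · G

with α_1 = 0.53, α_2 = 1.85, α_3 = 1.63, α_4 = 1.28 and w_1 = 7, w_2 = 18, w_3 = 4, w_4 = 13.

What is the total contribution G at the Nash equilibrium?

∂u_i/∂c_i = α_i − 1, so lab i contributes w_i if α_i > 1, else 0.
α_i > 1 for i ∈ {2, 3, 4}; NE contributions (0, 18, 4, 13), G = 35.

35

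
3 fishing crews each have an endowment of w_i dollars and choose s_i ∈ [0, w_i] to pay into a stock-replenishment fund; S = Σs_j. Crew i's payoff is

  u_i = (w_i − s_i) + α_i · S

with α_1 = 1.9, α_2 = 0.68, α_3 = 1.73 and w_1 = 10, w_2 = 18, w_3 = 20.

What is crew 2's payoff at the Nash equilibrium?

38.4

∂u_i/∂s_i = α_i − 1, so crew i contributes w_i if α_i > 1, else 0.
α_i > 1 for i ∈ {1, 3}; NE contributions (10, 0, 20), S = 30.
u_2 = (18 − 0) + 0.68·30 = 38.4.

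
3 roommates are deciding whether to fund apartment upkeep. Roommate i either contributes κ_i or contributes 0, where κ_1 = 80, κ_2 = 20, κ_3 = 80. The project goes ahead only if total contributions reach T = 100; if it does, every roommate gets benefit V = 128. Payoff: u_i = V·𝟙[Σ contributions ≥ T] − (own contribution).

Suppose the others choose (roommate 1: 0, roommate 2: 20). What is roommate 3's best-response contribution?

Others' total = 20. Contributing 80 brings total to 100 ≥ 100: gain V − κ_3 = 48.
Best response: 80.

80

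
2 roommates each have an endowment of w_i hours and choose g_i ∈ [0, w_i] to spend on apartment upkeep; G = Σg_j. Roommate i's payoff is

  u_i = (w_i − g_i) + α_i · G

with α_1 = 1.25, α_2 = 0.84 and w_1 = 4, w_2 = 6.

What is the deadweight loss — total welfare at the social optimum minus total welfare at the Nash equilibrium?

6.54

∂u_i/∂g_i = α_i − 1, so roommate i contributes w_i if α_i > 1, else 0.
α_i > 1 for i ∈ {1}; NE contributions (4, 0), G = 4.
W^NE = Σw_i − G^NE + (Σα_i)·G^NE = 10 + 1.09·4 = 14.36.
Planner: ∂(Σu_j)/∂g_i = Σα_j − 1 = 1.09 > 0, so everyone contributes w_i; G^SO = 10, W^SO = 10 + 1.09·10 = 20.9.
Deadweight loss = 6.54.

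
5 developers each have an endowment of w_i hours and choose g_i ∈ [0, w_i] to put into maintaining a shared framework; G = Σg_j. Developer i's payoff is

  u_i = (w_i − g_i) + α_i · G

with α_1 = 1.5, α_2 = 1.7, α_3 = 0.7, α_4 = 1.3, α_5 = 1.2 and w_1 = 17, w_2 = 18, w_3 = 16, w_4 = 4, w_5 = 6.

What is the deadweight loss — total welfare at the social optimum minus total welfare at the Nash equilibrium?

∂u_i/∂g_i = α_i − 1, so developer i contributes w_i if α_i > 1, else 0.
α_i > 1 for i ∈ {1, 2, 4, 5}; NE contributions (17, 18, 0, 4, 6), G = 45.
W^NE = Σw_i − G^NE + (Σα_i)·G^NE = 61 + 5.4·45 = 304.
Planner: ∂(Σu_j)/∂g_i = Σα_j − 1 = 5.4 > 0, so everyone contributes w_i; G^SO = 61, W^SO = 61 + 5.4·61 = 390.4.
Deadweight loss = 86.4.

86.4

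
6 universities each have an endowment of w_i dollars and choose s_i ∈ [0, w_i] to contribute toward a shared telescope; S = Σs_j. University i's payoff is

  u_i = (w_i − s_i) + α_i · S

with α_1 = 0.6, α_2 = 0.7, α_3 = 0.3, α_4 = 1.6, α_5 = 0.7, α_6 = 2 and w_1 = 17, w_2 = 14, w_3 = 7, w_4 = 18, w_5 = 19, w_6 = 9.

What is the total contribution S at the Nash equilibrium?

27

∂u_i/∂s_i = α_i − 1, so university i contributes w_i if α_i > 1, else 0.
α_i > 1 for i ∈ {4, 6}; NE contributions (0, 0, 0, 18, 0, 9), S = 27.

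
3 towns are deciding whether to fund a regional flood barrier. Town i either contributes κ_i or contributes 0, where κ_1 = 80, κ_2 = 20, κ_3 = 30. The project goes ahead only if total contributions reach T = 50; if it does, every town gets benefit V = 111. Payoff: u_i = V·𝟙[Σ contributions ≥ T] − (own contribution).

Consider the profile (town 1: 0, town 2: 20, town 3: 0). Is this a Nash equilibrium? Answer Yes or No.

Total = 20 < 50: not provided.
Town 1 (pledges 0, payoff 0): pledging 80 → total 100, payoff 31. Profitable deviation.

No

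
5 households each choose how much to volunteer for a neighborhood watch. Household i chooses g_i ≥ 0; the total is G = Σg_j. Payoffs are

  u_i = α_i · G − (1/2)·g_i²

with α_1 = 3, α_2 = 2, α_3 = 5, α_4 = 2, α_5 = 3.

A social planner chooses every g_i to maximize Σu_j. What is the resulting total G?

75

Planner FOC: ∂(Σu_j)/∂g_i = (Σα_j) − g_i = 0, so g_i^SO = Σα_j = 15 for every i; G^SO = 75.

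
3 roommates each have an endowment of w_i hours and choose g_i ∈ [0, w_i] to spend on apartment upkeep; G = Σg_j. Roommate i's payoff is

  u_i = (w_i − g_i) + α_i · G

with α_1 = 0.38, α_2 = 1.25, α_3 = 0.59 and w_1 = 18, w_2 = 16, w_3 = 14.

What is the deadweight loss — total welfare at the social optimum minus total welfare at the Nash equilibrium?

∂u_i/∂g_i = α_i − 1, so roommate i contributes w_i if α_i > 1, else 0.
α_i > 1 for i ∈ {2}; NE contributions (0, 16, 0), G = 16.
W^NE = Σw_i − G^NE + (Σα_i)·G^NE = 48 + 1.22·16 = 67.52.
Planner: ∂(Σu_j)/∂g_i = Σα_j − 1 = 1.22 > 0, so everyone contributes w_i; G^SO = 48, W^SO = 48 + 1.22·48 = 106.56.
Deadweight loss = 39.04.

39.04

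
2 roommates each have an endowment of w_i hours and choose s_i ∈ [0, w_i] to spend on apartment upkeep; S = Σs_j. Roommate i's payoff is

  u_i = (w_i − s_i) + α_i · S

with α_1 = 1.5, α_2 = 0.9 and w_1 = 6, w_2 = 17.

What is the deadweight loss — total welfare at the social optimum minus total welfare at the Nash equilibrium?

∂u_i/∂s_i = α_i − 1, so roommate i contributes w_i if α_i > 1, else 0.
α_i > 1 for i ∈ {1}; NE contributions (6, 0), S = 6.
W^NE = Σw_i − S^NE + (Σα_i)·S^NE = 23 + 1.4·6 = 31.4.
Planner: ∂(Σu_j)/∂s_i = Σα_j − 1 = 1.4 > 0, so everyone contributes w_i; S^SO = 23, W^SO = 23 + 1.4·23 = 55.2.
Deadweight loss = 23.8.

23.8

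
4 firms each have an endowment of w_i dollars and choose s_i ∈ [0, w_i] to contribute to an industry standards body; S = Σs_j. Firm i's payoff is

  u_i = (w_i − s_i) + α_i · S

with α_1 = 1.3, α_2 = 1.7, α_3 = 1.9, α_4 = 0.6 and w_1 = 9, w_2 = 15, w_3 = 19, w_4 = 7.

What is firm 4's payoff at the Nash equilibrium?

∂u_i/∂s_i = α_i − 1, so firm i contributes w_i if α_i > 1, else 0.
α_i > 1 for i ∈ {1, 2, 3}; NE contributions (9, 15, 19, 0), S = 43.
u_4 = (7 − 0) + 0.6·43 = 32.8.

32.8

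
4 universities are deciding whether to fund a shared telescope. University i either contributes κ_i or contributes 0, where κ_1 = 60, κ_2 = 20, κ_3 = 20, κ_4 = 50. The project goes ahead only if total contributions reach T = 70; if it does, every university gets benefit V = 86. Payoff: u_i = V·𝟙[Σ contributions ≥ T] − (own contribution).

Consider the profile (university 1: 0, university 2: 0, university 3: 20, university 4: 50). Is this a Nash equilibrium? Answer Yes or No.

Total = 70 ≥ 70: provided.
University 1 (pledges 0, payoff 86): pledging 60 → total 130, payoff 26. No gain.
University 2 (pledges 0, payoff 86): pledging 20 → total 90, payoff 66. No gain.
University 3 (pledges 20, payoff 66): dropping to 0 → total 50, payoff 0. No gain.
University 4 (pledges 50, payoff 36): dropping to 0 → total 20, payoff 0. No gain.

Yes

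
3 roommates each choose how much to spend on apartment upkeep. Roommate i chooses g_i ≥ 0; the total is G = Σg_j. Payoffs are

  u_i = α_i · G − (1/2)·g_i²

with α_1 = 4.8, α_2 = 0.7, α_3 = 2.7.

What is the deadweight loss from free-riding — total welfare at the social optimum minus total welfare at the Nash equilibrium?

49.03

Roommate i's FOC: ∂u_i/∂g_i = α_i − g_i = 0, so g_i* = α_i.
NE contributions = (4.8, 0.7, 2.7); G = 8.2.
W^NE = (Σα)·G − ½Σα_i² = 8.2² − ½·30.82 = 51.83.
Planner sets g_i = Σα_j = 8.2 for every i, so G^SO = 3·8.2 = 24.6.
W^SO = (Σα)·G^SO − ½·3·(Σα)² = (3/2)·8.2² = 100.86.
Deadweight loss = W^SO − W^NE = 49.03.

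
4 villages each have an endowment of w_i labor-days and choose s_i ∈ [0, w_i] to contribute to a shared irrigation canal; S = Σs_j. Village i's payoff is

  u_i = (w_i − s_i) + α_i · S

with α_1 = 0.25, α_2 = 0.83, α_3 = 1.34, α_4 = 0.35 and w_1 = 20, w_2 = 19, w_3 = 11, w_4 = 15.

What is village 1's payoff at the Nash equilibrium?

∂u_i/∂s_i = α_i − 1, so village i contributes w_i if α_i > 1, else 0.
α_i > 1 for i ∈ {3}; NE contributions (0, 0, 11, 0), S = 11.
u_1 = (20 − 0) + 0.25·11 = 22.75.

22.75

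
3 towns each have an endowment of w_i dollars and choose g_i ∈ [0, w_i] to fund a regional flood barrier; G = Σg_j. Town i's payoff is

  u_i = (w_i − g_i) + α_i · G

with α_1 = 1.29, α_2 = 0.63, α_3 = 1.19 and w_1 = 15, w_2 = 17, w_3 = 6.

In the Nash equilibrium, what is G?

∂u_i/∂g_i = α_i − 1, so town i contributes w_i if α_i > 1, else 0.
α_i > 1 for i ∈ {1, 3}; NE contributions (15, 0, 6), G = 21.

21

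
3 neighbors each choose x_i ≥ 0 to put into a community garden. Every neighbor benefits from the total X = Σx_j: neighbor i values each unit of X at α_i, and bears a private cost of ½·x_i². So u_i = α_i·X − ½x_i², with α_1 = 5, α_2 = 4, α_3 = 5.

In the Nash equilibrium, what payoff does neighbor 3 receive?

57.5

Neighbor i's FOC: ∂u_i/∂x_i = α_i − x_i = 0, so x_i* = α_i.
NE contributions = (5, 4, 5); X = 14.
u_3 = α_3·X − ½·(x_3)² = 5·14 − ½·5² = 57.5.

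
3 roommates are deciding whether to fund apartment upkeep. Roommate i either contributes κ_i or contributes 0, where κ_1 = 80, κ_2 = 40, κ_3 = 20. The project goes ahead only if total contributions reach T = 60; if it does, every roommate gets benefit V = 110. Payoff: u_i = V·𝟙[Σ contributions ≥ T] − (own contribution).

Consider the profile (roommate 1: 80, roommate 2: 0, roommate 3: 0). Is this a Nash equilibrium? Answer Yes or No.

Yes

Total = 80 ≥ 60: provided.
Roommate 1 (pledges 80, payoff 30): dropping to 0 → total 0, payoff 0. No gain.
Roommate 2 (pledges 0, payoff 110): pledging 40 → total 120, payoff 70. No gain.
Roommate 3 (pledges 0, payoff 110): pledging 20 → total 100, payoff 90. No gain.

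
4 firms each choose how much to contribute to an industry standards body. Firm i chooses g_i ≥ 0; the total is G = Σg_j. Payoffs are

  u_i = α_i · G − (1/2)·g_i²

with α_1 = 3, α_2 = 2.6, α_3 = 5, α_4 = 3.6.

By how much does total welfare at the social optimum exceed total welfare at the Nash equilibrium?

228.5

Firm i's FOC: ∂u_i/∂g_i = α_i − g_i = 0, so g_i* = α_i.
NE contributions = (3, 2.6, 5, 3.6); G = 14.2.
W^NE = (Σα)·G − ½Σα_i² = 14.2² − ½·53.72 = 174.78.
Planner sets g_i = Σα_j = 14.2 for every i, so G^SO = 4·14.2 = 56.8.
W^SO = (Σα)·G^SO − ½·4·(Σα)² = (4/2)·14.2² = 403.28.
Deadweight loss = W^SO − W^NE = 228.5.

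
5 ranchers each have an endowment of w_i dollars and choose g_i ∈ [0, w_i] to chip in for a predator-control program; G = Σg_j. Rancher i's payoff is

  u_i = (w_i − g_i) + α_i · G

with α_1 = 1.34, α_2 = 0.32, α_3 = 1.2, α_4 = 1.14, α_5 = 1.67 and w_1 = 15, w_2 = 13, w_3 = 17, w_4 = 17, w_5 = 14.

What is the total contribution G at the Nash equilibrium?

63

∂u_i/∂g_i = α_i − 1, so rancher i contributes w_i if α_i > 1, else 0.
α_i > 1 for i ∈ {1, 3, 4, 5}; NE contributions (15, 0, 17, 17, 14), G = 63.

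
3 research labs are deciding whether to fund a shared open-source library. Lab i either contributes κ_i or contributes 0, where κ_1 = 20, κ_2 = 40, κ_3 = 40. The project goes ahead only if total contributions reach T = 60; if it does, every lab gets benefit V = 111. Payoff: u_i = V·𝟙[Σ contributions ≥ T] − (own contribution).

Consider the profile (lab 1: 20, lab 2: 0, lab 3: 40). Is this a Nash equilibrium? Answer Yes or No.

Yes

Total = 60 ≥ 60: provided.
Lab 1 (pledges 20, payoff 91): dropping to 0 → total 40, payoff 0. No gain.
Lab 2 (pledges 0, payoff 111): pledging 40 → total 100, payoff 71. No gain.
Lab 3 (pledges 40, payoff 71): dropping to 0 → total 20, payoff 0. No gain.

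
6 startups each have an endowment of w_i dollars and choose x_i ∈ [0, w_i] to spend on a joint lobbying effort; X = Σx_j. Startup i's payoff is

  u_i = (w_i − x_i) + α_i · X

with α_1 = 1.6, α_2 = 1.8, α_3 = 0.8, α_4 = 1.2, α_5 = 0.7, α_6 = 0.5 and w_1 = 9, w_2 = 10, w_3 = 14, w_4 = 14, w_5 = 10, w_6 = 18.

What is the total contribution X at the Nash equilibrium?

33

∂u_i/∂x_i = α_i − 1, so startup i contributes w_i if α_i > 1, else 0.
α_i > 1 for i ∈ {1, 2, 4}; NE contributions (9, 10, 0, 14, 0, 0), X = 33.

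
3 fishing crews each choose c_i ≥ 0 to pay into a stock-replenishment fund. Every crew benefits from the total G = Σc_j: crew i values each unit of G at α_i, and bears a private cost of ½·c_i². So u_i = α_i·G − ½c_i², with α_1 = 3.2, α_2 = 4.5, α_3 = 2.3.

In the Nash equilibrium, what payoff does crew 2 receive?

34.875

Crew i's FOC: ∂u_i/∂c_i = α_i − c_i = 0, so c_i* = α_i.
NE contributions = (3.2, 4.5, 2.3); G = 10.
u_2 = α_2·G − ½·(c_2)² = 4.5·10 − ½·4.5² = 34.875.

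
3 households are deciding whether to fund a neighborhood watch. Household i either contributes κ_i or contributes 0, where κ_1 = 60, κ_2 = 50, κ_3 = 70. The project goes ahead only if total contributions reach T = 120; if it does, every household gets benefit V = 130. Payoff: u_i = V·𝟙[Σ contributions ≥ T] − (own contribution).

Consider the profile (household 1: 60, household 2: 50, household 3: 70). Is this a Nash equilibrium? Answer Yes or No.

No

Total = 180 ≥ 120: provided.
Household 1 (pledges 60, payoff 70): dropping to 0 → total 120, payoff 130. Profitable deviation.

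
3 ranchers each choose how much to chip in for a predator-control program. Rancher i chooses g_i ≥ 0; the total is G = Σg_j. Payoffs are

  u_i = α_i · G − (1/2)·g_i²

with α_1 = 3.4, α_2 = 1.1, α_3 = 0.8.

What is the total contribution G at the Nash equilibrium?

5.3

Rancher i's FOC: ∂u_i/∂g_i = α_i − g_i = 0, so g_i* = α_i.
NE contributions = (3.4, 1.1, 0.8); G = 5.3.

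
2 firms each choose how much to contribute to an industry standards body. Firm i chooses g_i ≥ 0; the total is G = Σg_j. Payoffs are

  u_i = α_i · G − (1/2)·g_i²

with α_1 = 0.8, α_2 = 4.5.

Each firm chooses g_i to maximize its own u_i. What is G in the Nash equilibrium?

5.3

Firm i's FOC: ∂u_i/∂g_i = α_i − g_i = 0, so g_i* = α_i.
NE contributions = (0.8, 4.5); G = 5.3.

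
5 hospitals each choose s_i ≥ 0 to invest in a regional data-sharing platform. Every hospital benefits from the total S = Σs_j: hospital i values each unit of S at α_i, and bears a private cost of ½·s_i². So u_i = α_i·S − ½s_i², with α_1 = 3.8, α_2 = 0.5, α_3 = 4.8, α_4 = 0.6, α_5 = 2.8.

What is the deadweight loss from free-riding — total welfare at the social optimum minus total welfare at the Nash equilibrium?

257.34

Hospital i's FOC: ∂u_i/∂s_i = α_i − s_i = 0, so s_i* = α_i.
NE contributions = (3.8, 0.5, 4.8, 0.6, 2.8); S = 12.5.
W^NE = (Σα)·S − ½Σα_i² = 12.5² − ½·45.93 = 133.285.
Planner sets s_i = Σα_j = 12.5 for every i, so S^SO = 5·12.5 = 62.5.
W^SO = (Σα)·S^SO − ½·5·(Σα)² = (5/2)·12.5² = 390.625.
Deadweight loss = W^SO − W^NE = 257.34.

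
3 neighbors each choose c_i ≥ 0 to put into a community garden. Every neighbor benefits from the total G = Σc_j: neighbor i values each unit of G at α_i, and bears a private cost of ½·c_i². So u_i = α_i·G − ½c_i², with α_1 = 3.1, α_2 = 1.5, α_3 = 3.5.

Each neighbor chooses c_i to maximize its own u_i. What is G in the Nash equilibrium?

Neighbor i's FOC: ∂u_i/∂c_i = α_i − c_i = 0, so c_i* = α_i.
NE contributions = (3.1, 1.5, 3.5); G = 8.1.

8.1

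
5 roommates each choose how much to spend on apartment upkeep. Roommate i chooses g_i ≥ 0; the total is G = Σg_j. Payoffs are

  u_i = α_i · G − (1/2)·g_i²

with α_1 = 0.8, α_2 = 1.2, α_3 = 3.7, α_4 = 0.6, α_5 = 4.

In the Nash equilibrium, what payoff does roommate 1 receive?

Roommate i's FOC: ∂u_i/∂g_i = α_i − g_i = 0, so g_i* = α_i.
NE contributions = (0.8, 1.2, 3.7, 0.6, 4); G = 10.3.
u_1 = α_1·G − ½·(g_1)² = 0.8·10.3 − ½·0.8² = 7.92.

7.92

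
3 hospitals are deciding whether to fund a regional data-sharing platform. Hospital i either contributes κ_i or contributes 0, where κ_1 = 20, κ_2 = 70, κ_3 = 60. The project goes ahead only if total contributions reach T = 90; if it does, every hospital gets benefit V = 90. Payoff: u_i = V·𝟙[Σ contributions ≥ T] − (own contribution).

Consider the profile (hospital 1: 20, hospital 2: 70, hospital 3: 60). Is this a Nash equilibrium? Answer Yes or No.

Total = 150 ≥ 90: provided.
Hospital 1 (pledges 20, payoff 70): dropping to 0 → total 130, payoff 90. Profitable deviation.

No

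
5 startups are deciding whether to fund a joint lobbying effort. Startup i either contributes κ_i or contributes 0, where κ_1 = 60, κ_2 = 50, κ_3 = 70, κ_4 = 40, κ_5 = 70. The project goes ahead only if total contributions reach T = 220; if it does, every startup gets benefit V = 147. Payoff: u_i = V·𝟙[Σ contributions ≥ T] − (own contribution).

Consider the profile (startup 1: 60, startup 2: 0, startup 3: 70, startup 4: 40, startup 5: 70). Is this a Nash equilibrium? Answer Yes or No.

Total = 240 ≥ 220: provided.
Startup 1 (pledges 60, payoff 87): dropping to 0 → total 180, payoff 0. No gain.
Startup 2 (pledges 0, payoff 147): pledging 50 → total 290, payoff 97. No gain.
Startup 3 (pledges 70, payoff 77): dropping to 0 → total 170, payoff 0. No gain.
Startup 4 (pledges 40, payoff 107): dropping to 0 → total 200, payoff 0. No gain.
Startup 5 (pledges 70, payoff 77): dropping to 0 → total 170, payoff 0. No gain.

Yes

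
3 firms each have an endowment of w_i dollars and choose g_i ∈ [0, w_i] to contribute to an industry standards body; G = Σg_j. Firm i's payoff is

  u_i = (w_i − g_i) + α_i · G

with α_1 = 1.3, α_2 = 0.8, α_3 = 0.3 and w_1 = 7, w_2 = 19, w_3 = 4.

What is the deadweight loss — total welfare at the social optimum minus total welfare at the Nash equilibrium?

∂u_i/∂g_i = α_i − 1, so firm i contributes w_i if α_i > 1, else 0.
α_i > 1 for i ∈ {1}; NE contributions (7, 0, 0), G = 7.
W^NE = Σw_i − G^NE + (Σα_i)·G^NE = 30 + 1.4·7 = 39.8.
Planner: ∂(Σu_j)/∂g_i = Σα_j − 1 = 1.4 > 0, so everyone contributes w_i; G^SO = 30, W^SO = 30 + 1.4·30 = 72.
Deadweight loss = 32.2.

32.2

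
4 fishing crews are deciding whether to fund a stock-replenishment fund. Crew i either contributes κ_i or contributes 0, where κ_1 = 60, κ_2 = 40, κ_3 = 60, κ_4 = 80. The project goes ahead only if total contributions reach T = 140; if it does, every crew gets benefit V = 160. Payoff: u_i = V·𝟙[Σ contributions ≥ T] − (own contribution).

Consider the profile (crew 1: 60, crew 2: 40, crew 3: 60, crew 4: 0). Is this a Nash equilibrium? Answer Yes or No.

Yes

Total = 160 ≥ 140: provided.
Crew 1 (pledges 60, payoff 100): dropping to 0 → total 100, payoff 0. No gain.
Crew 2 (pledges 40, payoff 120): dropping to 0 → total 120, payoff 0. No gain.
Crew 3 (pledges 60, payoff 100): dropping to 0 → total 100, payoff 0. No gain.
Crew 4 (pledges 0, payoff 160): pledging 80 → total 240, payoff 80. No gain.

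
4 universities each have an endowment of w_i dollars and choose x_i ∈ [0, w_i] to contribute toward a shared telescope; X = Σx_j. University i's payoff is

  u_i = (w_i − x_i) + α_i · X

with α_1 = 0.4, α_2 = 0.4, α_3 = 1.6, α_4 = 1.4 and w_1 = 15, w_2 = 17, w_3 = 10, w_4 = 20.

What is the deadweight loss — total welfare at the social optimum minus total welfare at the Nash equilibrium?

89.6

∂u_i/∂x_i = α_i − 1, so university i contributes w_i if α_i > 1, else 0.
α_i > 1 for i ∈ {3, 4}; NE contributions (0, 0, 10, 20), X = 30.
W^NE = Σw_i − X^NE + (Σα_i)·X^NE = 62 + 2.8·30 = 146.
Planner: ∂(Σu_j)/∂x_i = Σα_j − 1 = 2.8 > 0, so everyone contributes w_i; X^SO = 62, W^SO = 62 + 2.8·62 = 235.6.
Deadweight loss = 89.6.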